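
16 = 16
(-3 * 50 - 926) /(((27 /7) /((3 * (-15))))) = 12553.33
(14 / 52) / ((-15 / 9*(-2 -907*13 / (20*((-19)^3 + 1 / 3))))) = 0.08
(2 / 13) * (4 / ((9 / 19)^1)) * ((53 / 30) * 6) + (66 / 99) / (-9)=24038 / 1755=13.70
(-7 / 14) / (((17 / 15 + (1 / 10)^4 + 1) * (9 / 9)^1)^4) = -405000000000000000 / 16780361949190912081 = -0.02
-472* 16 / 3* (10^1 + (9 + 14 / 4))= -56640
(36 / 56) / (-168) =-3 / 784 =-0.00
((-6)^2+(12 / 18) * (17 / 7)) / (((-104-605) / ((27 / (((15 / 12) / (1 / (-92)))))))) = 1422 / 114149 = 0.01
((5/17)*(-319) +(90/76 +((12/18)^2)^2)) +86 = -337073/52326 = -6.44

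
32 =32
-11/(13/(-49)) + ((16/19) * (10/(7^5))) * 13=172147527/4151329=41.47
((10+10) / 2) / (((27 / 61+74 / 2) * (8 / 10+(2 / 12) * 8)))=4575 / 36544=0.13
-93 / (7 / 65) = -6045 / 7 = -863.57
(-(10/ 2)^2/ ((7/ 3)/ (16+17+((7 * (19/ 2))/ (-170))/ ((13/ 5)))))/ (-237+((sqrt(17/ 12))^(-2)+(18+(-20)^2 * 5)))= -2177925/ 11025196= -0.20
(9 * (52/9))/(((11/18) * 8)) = 117/11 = 10.64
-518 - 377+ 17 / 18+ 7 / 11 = -176897 / 198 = -893.42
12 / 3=4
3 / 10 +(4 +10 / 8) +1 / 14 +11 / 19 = 16493 / 2660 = 6.20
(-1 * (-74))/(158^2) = 37/12482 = 0.00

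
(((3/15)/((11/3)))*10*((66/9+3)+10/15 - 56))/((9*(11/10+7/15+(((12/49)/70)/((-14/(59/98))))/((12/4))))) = -52942050/30411293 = -1.74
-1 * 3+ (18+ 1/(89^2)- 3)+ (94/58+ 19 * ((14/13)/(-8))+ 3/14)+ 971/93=168883632583/7776109068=21.72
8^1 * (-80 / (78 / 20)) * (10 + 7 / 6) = -214400 / 117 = -1832.48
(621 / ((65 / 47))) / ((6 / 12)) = 58374 / 65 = 898.06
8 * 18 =144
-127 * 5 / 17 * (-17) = 635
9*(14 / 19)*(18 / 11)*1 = 2268 / 209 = 10.85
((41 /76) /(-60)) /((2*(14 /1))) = -41 /127680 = -0.00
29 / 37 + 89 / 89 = 66 / 37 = 1.78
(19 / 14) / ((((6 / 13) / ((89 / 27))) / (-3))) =-21983 / 756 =-29.08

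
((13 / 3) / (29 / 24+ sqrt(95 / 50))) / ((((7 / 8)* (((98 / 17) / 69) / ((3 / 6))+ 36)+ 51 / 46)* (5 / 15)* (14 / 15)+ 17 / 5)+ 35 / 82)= -567581040 / 668445127+ 46972224* sqrt(190) / 668445127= 0.12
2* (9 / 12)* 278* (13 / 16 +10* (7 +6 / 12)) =505821 / 16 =31613.81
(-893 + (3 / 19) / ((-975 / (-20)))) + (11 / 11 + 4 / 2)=-1099146 / 1235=-890.00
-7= -7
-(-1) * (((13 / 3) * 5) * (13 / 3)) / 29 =845 / 261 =3.24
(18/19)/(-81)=-2/171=-0.01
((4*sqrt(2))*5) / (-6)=-4.71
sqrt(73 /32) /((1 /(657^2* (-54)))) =-11654523* sqrt(146) /4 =-35205534.30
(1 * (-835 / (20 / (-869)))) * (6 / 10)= 435369 / 20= 21768.45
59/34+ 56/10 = 1247/170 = 7.34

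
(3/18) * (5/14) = 5/84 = 0.06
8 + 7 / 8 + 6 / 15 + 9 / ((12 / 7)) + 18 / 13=8273 / 520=15.91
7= 7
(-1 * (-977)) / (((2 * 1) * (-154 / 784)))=-27356 / 11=-2486.91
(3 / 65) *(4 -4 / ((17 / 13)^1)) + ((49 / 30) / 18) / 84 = 12751 / 286416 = 0.04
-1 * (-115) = 115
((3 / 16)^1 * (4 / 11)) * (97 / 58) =291 / 2552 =0.11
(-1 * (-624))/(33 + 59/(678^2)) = 18.91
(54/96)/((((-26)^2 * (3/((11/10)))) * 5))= 33/540800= 0.00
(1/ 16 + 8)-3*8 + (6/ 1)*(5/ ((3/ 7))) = 865/ 16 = 54.06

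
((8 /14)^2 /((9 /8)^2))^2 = 1048576 /15752961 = 0.07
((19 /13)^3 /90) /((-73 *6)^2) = 6859 /37933314120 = 0.00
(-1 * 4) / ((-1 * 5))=4 / 5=0.80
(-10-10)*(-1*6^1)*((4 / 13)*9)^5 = 7255941120 / 371293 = 19542.36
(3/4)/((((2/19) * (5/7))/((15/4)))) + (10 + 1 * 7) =1741/32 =54.41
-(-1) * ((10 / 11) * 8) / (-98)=-40 / 539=-0.07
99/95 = 1.04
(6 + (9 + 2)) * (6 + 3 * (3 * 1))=255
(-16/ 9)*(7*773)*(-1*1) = 86576/ 9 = 9619.56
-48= -48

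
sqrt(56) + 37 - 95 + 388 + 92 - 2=2 * sqrt(14) + 420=427.48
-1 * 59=-59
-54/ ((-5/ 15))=162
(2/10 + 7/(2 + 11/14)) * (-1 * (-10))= 1058/39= 27.13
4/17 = 0.24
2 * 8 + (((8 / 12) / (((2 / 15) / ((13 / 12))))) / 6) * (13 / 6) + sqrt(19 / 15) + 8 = sqrt(285) / 15 + 11213 / 432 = 27.08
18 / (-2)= -9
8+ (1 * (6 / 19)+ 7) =291 / 19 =15.32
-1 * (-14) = 14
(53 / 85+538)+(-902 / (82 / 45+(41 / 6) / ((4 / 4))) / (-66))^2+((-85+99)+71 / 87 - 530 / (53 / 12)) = 1163763746 / 2669595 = 435.93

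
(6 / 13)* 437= 2622 / 13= 201.69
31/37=0.84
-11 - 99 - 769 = -879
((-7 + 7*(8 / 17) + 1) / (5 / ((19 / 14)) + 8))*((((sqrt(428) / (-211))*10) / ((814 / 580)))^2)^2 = -0.06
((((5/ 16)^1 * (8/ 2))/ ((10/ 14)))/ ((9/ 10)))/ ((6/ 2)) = 0.65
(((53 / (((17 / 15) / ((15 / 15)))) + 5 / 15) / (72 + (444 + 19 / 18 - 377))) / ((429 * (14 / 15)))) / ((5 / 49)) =50442 / 6128551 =0.01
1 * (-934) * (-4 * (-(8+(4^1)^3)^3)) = -1394454528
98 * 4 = 392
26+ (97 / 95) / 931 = 2299667 / 88445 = 26.00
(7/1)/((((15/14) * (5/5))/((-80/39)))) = -1568/117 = -13.40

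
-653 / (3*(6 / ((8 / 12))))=-653 / 27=-24.19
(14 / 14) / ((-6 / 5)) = -5 / 6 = -0.83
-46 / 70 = -0.66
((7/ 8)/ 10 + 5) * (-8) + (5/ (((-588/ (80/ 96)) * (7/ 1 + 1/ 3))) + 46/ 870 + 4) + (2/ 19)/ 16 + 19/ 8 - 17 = -1218047253/ 23759120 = -51.27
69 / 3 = 23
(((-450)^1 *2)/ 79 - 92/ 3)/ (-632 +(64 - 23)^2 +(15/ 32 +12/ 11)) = -3508736/ 87641889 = -0.04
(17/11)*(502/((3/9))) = 25602/11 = 2327.45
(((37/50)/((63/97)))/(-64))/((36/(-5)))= 3589/1451520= 0.00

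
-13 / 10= -1.30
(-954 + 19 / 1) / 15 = -187 / 3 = -62.33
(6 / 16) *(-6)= -9 / 4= -2.25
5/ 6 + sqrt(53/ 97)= sqrt(5141)/ 97 + 5/ 6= 1.57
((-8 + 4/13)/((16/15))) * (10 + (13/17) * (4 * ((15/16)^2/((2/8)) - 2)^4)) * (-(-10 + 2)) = -698967124875/463470592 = -1508.12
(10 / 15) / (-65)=-2 / 195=-0.01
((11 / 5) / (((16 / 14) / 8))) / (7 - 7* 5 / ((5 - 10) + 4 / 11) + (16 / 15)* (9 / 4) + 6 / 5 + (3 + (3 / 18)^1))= 1122 / 1553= 0.72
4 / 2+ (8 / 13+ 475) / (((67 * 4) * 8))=61927 / 27872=2.22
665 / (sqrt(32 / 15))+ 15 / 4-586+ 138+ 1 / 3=-5327 / 12+ 665 * sqrt(30) / 8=11.38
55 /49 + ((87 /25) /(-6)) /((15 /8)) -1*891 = -16357184 /18375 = -890.19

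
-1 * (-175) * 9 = 1575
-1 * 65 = -65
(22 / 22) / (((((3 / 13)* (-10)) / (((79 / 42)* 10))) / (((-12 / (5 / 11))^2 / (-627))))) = 90376 / 9975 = 9.06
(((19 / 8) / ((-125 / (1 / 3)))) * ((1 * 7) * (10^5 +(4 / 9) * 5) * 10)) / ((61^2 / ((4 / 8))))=-5.96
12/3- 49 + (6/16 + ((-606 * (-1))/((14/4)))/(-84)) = -18301/392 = -46.69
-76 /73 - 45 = -3361 /73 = -46.04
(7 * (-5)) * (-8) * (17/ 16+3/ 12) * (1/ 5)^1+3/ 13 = 1917/ 26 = 73.73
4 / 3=1.33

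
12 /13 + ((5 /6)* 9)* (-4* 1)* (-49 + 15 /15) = 18732 /13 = 1440.92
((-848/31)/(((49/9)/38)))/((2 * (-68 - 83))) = 145008/229369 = 0.63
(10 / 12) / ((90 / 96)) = 8 / 9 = 0.89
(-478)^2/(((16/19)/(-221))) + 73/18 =-2158659565/36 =-59962765.69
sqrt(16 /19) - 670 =-670+4 * sqrt(19) /19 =-669.08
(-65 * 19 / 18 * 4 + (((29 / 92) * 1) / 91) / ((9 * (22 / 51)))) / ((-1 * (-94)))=-454933001 / 155819664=-2.92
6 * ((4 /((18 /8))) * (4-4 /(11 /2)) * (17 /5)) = 118.69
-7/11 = -0.64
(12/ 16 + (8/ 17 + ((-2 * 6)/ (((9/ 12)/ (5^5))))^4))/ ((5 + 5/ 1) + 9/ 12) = 425000000000000000083/ 731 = 581395348837209302.44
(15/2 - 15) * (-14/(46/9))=945/46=20.54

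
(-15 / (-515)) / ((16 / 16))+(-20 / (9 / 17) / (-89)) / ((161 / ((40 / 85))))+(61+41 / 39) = 10720183339 / 172678779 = 62.08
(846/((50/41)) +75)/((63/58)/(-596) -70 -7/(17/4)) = -10.73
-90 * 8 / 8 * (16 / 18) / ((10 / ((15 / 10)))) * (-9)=108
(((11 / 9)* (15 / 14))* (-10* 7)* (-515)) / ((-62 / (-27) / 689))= 878216625 / 62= 14164784.27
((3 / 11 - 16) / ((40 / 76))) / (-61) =3287 / 6710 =0.49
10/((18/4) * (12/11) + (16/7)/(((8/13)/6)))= 385/1047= 0.37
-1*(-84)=84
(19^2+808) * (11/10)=12859/10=1285.90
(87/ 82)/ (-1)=-87/ 82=-1.06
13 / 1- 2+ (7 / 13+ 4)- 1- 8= 85 / 13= 6.54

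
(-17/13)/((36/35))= -595/468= -1.27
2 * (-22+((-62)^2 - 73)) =7498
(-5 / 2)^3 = -125 / 8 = -15.62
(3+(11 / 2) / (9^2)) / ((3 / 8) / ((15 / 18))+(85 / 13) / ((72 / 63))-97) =-129220 / 3825711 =-0.03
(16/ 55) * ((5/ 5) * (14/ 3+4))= 416/ 165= 2.52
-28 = -28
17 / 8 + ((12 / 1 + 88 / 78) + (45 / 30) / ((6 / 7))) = 5305 / 312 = 17.00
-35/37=-0.95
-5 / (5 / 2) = -2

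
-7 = -7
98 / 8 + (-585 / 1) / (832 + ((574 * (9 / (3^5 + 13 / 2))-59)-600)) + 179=72776475 / 386636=188.23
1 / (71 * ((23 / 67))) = 67 / 1633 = 0.04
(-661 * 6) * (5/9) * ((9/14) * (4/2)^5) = -45325.71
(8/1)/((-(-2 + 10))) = -1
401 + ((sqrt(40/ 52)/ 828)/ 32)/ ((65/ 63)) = 7 *sqrt(130)/ 2487680 + 401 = 401.00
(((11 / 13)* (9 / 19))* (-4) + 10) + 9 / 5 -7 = 3948 / 1235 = 3.20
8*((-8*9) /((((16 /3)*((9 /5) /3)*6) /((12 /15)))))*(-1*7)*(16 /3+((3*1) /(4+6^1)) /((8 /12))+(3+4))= 2147.60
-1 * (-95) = 95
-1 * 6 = -6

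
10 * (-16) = -160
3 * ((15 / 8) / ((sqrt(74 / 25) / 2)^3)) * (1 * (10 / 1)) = 28125 * sqrt(74) / 2738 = 88.36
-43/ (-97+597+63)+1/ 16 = -125/ 9008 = -0.01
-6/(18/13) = -13/3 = -4.33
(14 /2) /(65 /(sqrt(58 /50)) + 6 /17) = -20706 /30524581 + 657475 * sqrt(29) /30524581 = 0.12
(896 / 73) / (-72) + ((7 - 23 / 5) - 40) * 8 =-300.97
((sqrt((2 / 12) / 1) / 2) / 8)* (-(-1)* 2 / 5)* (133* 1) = 1.36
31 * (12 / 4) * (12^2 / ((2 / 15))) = 100440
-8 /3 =-2.67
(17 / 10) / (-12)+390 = 46783 / 120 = 389.86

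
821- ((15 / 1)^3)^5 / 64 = -6842092037200106.73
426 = 426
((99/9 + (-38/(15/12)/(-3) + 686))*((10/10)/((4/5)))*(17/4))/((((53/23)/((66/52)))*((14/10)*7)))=228103535/1080352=211.14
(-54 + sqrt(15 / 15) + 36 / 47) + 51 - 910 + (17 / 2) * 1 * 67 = -32123 / 94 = -341.73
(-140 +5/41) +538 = 16323/41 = 398.12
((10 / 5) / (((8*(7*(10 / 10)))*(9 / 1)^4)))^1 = 1 / 183708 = 0.00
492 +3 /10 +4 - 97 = 3993 /10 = 399.30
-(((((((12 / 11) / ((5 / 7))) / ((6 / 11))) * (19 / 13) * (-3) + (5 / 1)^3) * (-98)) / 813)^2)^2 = -34087.37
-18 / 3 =-6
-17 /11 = -1.55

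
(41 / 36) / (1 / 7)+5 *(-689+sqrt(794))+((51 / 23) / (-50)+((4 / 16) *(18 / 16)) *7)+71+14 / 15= -556940959 / 165600+5 *sqrt(794)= -3222.28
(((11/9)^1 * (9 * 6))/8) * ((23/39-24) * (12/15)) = -10043/65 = -154.51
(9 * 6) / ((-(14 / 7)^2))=-27 / 2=-13.50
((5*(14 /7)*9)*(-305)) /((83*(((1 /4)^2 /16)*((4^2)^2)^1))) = -27450 /83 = -330.72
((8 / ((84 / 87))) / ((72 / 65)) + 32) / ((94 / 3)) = 9949 / 7896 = 1.26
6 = 6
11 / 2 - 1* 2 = 7 / 2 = 3.50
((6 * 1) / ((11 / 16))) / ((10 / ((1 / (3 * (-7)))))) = -16 / 385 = -0.04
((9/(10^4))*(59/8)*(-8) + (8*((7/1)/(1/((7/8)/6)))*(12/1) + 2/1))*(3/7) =2998407/70000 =42.83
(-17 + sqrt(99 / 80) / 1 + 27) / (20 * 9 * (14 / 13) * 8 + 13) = 39 * sqrt(55) / 406580 + 130 / 20329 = 0.01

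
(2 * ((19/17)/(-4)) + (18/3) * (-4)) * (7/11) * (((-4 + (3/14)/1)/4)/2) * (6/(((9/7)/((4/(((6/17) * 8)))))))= 309785/6336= 48.89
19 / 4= 4.75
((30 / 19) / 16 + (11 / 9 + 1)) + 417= 573631 / 1368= 419.32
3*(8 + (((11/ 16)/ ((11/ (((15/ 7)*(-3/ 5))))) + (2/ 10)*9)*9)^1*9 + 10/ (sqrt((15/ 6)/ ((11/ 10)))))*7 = 42*sqrt(11) + 247449/ 80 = 3232.41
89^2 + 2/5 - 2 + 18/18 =39602/5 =7920.40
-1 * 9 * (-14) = 126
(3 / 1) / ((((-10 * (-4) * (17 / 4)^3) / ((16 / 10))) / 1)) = 192 / 122825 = 0.00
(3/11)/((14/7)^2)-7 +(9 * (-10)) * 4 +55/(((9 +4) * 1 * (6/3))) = -208675/572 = -364.82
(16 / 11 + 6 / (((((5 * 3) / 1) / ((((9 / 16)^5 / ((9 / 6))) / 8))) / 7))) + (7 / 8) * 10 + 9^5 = 6812088606791 / 115343360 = 59059.22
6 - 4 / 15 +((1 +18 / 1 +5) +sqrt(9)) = 491 / 15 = 32.73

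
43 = 43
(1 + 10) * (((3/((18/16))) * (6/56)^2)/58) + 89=505909/5684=89.01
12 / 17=0.71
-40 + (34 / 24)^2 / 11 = -39.82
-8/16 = -1/2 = -0.50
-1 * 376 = -376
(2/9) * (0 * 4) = 0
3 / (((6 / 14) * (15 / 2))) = 14 / 15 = 0.93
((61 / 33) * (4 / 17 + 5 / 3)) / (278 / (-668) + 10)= 20374 / 55539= 0.37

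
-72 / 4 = -18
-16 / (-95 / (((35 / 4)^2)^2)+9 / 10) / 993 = -9604000 / 526783521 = -0.02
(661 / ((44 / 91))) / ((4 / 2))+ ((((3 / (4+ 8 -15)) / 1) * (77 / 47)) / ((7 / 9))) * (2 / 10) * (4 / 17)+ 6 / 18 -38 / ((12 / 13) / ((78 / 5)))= 8768251 / 210936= 41.57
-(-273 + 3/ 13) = 3546/ 13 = 272.77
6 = 6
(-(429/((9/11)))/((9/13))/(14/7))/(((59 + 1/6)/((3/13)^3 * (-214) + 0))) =77682/4615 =16.83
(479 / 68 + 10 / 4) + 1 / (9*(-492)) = 359213 / 37638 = 9.54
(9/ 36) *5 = 5/ 4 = 1.25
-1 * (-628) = 628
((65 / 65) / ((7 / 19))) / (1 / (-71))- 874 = -7467 / 7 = -1066.71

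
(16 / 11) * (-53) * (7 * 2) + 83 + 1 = -10948 / 11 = -995.27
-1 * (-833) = 833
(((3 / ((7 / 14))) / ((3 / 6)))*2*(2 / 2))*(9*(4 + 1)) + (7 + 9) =1096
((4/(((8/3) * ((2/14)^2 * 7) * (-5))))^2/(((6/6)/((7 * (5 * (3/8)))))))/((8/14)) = 64827/640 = 101.29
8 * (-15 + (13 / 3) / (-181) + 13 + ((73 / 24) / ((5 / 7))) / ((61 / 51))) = 2035481 / 165615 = 12.29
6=6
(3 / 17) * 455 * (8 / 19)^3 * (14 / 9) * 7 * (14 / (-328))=-39952640 / 14342169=-2.79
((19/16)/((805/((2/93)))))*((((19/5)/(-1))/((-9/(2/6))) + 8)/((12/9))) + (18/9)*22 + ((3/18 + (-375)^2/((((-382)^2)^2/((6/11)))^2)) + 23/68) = 4994410616789381255224338770977/112221096115374094921103275200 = 44.51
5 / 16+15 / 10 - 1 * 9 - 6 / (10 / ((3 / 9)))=-591 / 80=-7.39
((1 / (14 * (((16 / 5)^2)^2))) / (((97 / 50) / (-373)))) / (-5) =1165625 / 44498944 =0.03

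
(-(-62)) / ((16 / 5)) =155 / 8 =19.38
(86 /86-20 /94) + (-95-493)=-27599 /47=-587.21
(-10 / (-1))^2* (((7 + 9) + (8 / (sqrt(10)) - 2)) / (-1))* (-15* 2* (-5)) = -210000 - 12000* sqrt(10) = -247947.33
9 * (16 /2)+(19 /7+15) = 628 /7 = 89.71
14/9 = 1.56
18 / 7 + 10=88 / 7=12.57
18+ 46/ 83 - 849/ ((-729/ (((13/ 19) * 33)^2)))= 495336941/ 809001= 612.28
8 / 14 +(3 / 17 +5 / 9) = 1396 / 1071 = 1.30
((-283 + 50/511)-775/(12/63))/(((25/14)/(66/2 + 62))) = -169000763/730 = -231507.89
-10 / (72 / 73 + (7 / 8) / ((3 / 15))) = -5840 / 3131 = -1.87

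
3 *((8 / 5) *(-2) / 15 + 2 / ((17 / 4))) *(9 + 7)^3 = 1343488 / 425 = 3161.15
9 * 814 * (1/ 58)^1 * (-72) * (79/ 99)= -210456/ 29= -7257.10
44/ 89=0.49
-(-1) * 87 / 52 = 1.67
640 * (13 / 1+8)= 13440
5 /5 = 1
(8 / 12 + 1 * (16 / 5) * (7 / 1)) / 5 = 346 / 75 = 4.61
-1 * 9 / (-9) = 1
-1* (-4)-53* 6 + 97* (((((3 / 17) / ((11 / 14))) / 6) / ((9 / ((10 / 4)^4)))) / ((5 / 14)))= -3633571 / 13464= -269.87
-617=-617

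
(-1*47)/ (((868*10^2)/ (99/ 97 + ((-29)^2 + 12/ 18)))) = -5762717/ 12629400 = -0.46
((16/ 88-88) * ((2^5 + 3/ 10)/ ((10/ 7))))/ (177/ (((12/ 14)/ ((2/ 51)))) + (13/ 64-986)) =254606688/ 125368925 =2.03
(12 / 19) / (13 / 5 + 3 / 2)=120 / 779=0.15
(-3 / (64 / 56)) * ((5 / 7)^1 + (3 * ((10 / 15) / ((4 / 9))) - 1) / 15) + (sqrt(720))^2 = 57401 / 80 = 717.51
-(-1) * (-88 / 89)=-88 / 89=-0.99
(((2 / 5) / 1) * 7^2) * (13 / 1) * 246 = 62680.80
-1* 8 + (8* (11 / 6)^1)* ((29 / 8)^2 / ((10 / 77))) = 708487 / 480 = 1476.01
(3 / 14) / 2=3 / 28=0.11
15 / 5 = 3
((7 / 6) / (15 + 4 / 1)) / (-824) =-7 / 93936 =-0.00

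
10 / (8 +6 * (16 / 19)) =95 / 124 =0.77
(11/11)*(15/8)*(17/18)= 85/48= 1.77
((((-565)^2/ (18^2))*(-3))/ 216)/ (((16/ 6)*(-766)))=319225/ 47651328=0.01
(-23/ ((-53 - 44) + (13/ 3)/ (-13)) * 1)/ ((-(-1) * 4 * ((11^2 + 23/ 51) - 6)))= 153/ 299008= 0.00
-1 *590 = -590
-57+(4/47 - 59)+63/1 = -2487/47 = -52.91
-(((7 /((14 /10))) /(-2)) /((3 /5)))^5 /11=9765625 /85536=114.17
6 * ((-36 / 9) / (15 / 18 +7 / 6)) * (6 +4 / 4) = -84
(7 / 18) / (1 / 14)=49 / 9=5.44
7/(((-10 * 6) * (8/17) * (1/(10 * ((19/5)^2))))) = -42959/1200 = -35.80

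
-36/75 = -12/25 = -0.48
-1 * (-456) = 456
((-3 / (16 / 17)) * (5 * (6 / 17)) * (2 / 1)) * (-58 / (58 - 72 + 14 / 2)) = -1305 / 14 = -93.21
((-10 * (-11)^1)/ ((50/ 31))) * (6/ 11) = 186/ 5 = 37.20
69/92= 3/4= 0.75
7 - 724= -717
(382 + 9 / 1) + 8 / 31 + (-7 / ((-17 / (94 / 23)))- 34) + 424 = 9490027 / 12121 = 782.94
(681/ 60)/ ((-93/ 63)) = -4767/ 620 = -7.69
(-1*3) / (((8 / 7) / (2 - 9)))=147 / 8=18.38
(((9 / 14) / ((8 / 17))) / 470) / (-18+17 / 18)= -1377 / 8080240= -0.00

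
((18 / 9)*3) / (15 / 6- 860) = -0.01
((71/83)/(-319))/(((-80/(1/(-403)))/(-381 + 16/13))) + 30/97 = 332945208319/1076412903280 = 0.31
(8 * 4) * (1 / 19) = 32 / 19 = 1.68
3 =3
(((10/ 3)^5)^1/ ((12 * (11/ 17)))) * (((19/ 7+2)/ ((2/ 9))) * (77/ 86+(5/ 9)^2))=891118750/ 658287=1353.69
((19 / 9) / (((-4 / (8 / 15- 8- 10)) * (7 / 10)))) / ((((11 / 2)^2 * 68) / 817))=2033513 / 388773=5.23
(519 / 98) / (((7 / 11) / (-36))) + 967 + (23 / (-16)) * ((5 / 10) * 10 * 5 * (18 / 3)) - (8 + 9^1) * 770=-34679283 / 2744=-12638.22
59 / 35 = 1.69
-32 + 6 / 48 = -255 / 8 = -31.88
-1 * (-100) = 100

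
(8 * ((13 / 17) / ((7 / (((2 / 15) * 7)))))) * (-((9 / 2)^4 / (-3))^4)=-99132767304831 / 348160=-284733361.97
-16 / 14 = -1.14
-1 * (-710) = 710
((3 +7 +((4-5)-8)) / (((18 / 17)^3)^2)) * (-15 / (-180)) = 24137569 / 408146688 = 0.06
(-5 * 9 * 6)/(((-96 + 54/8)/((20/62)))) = 3600/3689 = 0.98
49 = 49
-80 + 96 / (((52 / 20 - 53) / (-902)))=34400 / 21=1638.10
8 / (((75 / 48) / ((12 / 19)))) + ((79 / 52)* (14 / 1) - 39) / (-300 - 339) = 25738079 / 7891650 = 3.26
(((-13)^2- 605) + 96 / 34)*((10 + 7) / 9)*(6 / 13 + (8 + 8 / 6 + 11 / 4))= -3602837 / 351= -10264.49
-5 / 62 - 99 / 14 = -1552 / 217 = -7.15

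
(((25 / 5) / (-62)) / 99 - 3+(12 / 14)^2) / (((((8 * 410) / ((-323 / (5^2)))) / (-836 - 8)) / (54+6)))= -46450563139 / 102760350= -452.03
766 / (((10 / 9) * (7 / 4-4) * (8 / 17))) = -6511 / 10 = -651.10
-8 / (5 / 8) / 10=-32 / 25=-1.28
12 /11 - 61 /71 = 181 /781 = 0.23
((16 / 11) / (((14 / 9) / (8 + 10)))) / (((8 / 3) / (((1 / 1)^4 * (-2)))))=-972 / 77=-12.62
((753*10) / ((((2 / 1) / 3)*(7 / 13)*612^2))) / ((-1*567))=-16315 / 165173904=-0.00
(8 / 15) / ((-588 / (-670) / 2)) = 536 / 441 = 1.22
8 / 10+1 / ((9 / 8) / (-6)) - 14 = -278 / 15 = -18.53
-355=-355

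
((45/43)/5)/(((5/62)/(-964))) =-537912/215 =-2501.92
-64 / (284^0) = -64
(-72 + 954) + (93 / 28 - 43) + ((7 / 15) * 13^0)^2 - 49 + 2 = 5011897 / 6300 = 795.54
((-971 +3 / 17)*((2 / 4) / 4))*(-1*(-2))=-4126 / 17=-242.71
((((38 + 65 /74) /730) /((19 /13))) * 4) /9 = 12467 /769785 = 0.02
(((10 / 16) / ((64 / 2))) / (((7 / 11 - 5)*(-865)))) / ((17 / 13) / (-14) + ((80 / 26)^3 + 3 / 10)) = 845845 / 4795616600064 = 0.00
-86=-86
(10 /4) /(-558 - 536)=-5 /2188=-0.00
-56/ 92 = -14/ 23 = -0.61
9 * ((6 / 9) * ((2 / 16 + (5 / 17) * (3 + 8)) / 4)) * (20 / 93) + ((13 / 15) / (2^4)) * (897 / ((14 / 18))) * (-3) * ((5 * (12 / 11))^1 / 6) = -54956233 / 324632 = -169.29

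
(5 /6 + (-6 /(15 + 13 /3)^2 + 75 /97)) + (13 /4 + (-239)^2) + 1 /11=615141397817 /10768164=57125.93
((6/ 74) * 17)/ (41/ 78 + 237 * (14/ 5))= 19890/ 9583333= 0.00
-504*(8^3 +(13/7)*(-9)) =-249624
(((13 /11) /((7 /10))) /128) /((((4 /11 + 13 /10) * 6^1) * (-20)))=-65 /983808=-0.00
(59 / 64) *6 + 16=689 / 32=21.53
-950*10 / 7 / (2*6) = -2375 / 21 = -113.10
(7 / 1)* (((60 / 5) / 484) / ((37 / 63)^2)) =83349 / 165649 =0.50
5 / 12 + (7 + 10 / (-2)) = 29 / 12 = 2.42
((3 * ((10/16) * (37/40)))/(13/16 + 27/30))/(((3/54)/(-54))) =-134865/137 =-984.42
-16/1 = -16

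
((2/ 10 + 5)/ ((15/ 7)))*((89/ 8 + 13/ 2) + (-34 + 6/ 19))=-222131/ 5700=-38.97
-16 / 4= -4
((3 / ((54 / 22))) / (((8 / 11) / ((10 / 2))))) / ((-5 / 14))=-847 / 36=-23.53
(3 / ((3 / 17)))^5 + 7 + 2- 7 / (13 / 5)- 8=18458119 / 13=1419855.31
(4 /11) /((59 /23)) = 92 /649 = 0.14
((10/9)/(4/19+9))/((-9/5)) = -38/567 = -0.07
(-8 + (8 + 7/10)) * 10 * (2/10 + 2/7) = 17/5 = 3.40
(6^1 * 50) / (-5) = -60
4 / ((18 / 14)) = 28 / 9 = 3.11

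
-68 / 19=-3.58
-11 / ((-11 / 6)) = 6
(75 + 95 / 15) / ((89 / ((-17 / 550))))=-2074 / 73425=-0.03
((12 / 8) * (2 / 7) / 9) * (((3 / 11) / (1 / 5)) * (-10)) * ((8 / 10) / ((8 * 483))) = -5 / 37191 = -0.00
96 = 96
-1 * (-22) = 22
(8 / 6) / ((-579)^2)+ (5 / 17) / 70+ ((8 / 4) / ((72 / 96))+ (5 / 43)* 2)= 29883758917 / 10292569182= 2.90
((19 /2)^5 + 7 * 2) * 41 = 101538427 /32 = 3173075.84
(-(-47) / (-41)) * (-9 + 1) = 376 / 41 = 9.17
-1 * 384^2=-147456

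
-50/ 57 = -0.88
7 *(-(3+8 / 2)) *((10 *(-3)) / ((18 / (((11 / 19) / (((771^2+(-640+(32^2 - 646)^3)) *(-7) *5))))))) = -0.00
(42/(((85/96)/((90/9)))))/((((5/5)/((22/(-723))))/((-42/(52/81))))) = 50295168/53261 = 944.32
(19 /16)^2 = 361 /256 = 1.41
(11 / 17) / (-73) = -11 / 1241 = -0.01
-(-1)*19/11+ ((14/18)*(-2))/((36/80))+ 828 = 736207/891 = 826.27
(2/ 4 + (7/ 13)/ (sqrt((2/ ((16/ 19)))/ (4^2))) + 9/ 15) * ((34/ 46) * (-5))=-4760 * sqrt(38)/ 5681- 187/ 46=-9.23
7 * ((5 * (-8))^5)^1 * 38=-27238400000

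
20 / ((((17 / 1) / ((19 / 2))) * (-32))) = -95 / 272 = -0.35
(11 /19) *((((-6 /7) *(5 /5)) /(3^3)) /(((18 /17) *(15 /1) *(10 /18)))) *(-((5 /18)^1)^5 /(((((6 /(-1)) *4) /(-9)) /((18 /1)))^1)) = 23375 /1005250176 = 0.00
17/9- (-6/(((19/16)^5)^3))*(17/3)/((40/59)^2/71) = 1368848620428893228517779/3415753581721829617275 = 400.75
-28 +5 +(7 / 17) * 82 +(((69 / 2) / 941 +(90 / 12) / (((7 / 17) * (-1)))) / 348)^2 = 6679323463035 / 620326370993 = 10.77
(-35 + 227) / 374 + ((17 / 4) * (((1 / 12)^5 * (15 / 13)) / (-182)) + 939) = 137912705393129 / 146791636992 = 939.51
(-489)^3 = -116930169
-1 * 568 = -568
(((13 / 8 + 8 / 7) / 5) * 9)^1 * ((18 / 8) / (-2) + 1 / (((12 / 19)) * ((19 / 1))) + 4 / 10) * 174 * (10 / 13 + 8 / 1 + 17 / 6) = -5369727 / 832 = -6454.00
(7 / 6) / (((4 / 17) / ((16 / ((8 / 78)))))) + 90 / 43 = 66701 / 86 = 775.59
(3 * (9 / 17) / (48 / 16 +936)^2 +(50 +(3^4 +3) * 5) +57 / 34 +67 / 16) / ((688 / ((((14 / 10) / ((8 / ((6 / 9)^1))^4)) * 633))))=2081030237839 / 70400742850560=0.03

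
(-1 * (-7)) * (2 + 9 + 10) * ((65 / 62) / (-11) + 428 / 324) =3317741 / 18414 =180.17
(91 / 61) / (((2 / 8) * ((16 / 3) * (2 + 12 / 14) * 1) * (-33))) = -637 / 53680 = -0.01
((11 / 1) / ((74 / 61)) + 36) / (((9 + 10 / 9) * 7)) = 30015 / 47138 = 0.64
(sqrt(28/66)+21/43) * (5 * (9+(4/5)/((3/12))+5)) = 42+86 * sqrt(462)/33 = 98.02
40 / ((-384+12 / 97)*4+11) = -3880 / 147877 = -0.03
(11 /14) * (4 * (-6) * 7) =-132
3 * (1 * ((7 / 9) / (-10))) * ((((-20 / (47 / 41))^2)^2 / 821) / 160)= -1978032700 / 12018654303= -0.16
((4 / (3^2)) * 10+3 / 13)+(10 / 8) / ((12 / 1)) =8947 / 1872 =4.78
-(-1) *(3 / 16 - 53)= -845 / 16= -52.81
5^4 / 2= 625 / 2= 312.50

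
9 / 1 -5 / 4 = 31 / 4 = 7.75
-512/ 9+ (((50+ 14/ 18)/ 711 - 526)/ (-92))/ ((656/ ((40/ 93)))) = -255385111859/ 4489487208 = -56.89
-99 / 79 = -1.25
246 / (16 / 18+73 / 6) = 4428 / 235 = 18.84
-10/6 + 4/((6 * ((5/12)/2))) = 23/15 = 1.53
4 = 4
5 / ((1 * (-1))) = -5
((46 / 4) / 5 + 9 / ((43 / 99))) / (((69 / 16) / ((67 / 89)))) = 5305864 / 1320315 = 4.02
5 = 5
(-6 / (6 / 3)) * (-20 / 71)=60 / 71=0.85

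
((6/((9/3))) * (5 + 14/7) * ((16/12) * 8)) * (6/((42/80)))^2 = 409600/21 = 19504.76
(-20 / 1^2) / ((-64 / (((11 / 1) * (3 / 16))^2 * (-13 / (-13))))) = 5445 / 4096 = 1.33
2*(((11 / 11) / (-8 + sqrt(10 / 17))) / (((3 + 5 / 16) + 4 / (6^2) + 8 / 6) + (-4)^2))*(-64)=9216*sqrt(170) / 1611071 + 1253376 / 1611071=0.85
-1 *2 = -2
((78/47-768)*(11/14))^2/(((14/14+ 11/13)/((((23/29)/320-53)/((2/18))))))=-25955817503334147/277096960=-93670524.22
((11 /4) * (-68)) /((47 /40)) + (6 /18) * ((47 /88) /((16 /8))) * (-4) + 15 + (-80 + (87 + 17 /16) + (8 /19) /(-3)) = -21466453 /157168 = -136.58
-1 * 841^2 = -707281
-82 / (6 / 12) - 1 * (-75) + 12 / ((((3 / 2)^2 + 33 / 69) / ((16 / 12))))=-83.14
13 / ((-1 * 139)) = -0.09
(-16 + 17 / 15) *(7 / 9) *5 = -1561 / 27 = -57.81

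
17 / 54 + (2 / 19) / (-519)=55843 / 177498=0.31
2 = 2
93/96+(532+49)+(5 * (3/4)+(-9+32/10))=92787/160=579.92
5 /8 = 0.62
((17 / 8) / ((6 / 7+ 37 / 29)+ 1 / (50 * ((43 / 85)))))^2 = 550512061225 / 575419342096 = 0.96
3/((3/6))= 6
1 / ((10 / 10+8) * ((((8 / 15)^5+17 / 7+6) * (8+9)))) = 590625 / 765552517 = 0.00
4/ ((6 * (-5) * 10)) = -1/ 75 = -0.01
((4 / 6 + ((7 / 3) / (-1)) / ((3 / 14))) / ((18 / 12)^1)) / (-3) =184 / 81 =2.27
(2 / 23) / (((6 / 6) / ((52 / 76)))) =26 / 437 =0.06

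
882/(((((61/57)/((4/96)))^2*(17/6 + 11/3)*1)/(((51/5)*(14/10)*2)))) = 56834757/9674600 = 5.87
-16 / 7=-2.29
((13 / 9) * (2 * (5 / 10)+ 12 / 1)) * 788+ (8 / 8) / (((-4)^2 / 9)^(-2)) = 1198804 / 81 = 14800.05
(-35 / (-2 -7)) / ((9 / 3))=35 / 27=1.30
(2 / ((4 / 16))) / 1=8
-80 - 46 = -126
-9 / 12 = -0.75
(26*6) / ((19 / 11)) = 1716 / 19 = 90.32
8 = 8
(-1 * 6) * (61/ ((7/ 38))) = -13908/ 7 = -1986.86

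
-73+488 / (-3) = -707 / 3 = -235.67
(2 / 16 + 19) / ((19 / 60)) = 2295 / 38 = 60.39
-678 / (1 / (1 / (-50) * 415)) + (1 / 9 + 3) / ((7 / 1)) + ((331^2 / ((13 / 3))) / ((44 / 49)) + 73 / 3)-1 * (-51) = 871545811 / 25740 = 33859.59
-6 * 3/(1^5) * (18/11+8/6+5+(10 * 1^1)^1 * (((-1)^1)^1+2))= -3558/11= -323.45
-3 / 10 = -0.30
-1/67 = -0.01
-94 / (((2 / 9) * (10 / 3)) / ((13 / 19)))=-16497 / 190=-86.83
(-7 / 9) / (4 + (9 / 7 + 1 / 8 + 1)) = -392 / 3231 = -0.12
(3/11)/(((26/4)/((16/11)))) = 96/1573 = 0.06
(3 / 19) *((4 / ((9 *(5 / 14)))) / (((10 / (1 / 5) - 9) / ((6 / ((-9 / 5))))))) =-112 / 7011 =-0.02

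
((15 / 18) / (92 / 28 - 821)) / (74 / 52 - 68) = 455 / 29724732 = 0.00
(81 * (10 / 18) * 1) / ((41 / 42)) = 1890 / 41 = 46.10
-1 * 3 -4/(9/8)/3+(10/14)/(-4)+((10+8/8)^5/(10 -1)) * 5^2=338203801/756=447359.53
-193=-193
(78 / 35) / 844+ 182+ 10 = 2835879 / 14770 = 192.00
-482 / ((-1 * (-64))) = -241 / 32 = -7.53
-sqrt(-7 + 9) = -sqrt(2) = -1.41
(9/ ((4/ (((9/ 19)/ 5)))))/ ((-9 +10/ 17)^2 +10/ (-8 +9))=0.00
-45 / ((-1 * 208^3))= 45 / 8998912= 0.00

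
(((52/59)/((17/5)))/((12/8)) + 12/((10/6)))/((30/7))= 388234/225675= 1.72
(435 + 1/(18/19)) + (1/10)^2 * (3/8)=436.06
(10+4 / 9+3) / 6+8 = 553 / 54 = 10.24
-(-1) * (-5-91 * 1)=-96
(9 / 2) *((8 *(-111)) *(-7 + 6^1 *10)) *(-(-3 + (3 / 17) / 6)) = -10695294 / 17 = -629134.94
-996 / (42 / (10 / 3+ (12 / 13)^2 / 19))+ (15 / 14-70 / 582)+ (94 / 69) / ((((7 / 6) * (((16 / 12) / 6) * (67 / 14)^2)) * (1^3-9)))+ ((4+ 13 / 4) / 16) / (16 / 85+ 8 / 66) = -138850086292883195 / 1786443068603648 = -77.72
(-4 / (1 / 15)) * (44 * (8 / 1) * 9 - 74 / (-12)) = -190450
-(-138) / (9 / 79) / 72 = 1817 / 108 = 16.82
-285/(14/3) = -855/14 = -61.07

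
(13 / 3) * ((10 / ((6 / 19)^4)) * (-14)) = -59296055 / 972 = -61004.17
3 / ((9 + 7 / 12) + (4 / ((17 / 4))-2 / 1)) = 612 / 1739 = 0.35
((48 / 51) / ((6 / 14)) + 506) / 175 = 25918 / 8925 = 2.90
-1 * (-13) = 13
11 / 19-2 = -1.42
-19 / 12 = -1.58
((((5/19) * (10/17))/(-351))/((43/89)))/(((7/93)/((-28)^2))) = -15450400/1625013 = -9.51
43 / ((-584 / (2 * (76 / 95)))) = -43 / 365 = -0.12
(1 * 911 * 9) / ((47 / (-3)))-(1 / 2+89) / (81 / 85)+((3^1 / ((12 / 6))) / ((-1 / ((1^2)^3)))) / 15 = -11751451 / 19035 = -617.36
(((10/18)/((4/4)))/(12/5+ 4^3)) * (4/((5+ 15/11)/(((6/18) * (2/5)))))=11/15687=0.00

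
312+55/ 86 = 26887/ 86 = 312.64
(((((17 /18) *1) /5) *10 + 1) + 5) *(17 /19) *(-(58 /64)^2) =-1015087 /175104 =-5.80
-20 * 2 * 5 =-200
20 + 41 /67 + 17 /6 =23.45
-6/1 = -6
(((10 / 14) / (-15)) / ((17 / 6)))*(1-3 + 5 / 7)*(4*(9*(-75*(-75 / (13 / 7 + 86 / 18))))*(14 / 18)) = 512.95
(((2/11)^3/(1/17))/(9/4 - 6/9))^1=1632/25289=0.06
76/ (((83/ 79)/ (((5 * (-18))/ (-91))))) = 540360/ 7553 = 71.54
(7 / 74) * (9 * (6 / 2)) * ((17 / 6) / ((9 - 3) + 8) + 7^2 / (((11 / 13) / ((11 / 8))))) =120699 / 592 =203.88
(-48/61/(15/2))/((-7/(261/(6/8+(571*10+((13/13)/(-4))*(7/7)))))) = 1856/2709315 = 0.00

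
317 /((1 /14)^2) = 62132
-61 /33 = -1.85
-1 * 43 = -43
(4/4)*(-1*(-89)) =89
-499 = -499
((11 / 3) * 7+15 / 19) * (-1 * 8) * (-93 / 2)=186992 / 19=9841.68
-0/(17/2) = 0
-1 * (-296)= 296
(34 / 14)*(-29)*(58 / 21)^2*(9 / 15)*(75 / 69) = -8292260 / 23667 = -350.37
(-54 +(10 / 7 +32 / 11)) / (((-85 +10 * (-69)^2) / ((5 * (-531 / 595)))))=2030544 / 435471575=0.00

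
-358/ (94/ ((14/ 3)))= -2506/ 141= -17.77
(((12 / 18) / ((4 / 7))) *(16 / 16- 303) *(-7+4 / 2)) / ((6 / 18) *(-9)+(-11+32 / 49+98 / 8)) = -207172 / 129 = -1605.98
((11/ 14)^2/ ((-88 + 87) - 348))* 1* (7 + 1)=-242/ 17101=-0.01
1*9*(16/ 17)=144/ 17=8.47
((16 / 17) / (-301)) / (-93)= 16 / 475881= 0.00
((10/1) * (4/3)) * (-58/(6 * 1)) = -128.89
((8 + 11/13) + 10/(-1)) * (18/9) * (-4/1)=120/13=9.23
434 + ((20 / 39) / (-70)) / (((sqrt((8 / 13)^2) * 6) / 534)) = 36367 / 84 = 432.94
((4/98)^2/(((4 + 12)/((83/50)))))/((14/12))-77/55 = -2352731/1680700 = -1.40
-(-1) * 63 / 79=63 / 79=0.80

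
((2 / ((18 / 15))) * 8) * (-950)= -38000 / 3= -12666.67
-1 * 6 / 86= -3 / 43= -0.07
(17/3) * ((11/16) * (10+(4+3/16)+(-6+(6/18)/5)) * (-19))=-7038493/11520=-610.98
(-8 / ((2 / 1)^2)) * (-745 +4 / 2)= 1486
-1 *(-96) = 96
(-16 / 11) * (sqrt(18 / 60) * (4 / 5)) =-32 * sqrt(30) / 275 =-0.64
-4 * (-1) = 4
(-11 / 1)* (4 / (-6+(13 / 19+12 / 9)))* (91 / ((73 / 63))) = 14378364 / 16571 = 867.68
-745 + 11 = -734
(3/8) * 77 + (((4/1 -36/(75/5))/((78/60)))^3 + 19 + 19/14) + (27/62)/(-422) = 41119198739/804752312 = 51.10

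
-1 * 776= -776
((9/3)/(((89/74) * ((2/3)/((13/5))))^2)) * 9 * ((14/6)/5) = 131181687/990125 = 132.49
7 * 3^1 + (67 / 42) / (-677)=597047 / 28434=21.00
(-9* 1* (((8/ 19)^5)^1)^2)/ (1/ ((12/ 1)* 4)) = -463856467968/ 6131066257801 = -0.08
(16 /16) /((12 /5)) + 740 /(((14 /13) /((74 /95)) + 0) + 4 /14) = 29927045 /67404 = 444.00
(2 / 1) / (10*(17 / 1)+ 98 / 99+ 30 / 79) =0.01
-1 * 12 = -12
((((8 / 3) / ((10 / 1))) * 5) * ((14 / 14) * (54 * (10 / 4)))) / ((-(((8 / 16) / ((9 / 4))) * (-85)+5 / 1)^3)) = 26244 / 390625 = 0.07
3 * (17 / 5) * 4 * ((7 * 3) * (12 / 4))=12852 / 5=2570.40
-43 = -43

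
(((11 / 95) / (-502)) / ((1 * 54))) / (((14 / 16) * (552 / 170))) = -187 / 124385058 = -0.00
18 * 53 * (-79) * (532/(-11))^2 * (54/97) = -1151840886336/11737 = -98137589.36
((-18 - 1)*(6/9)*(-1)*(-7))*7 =-1862/3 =-620.67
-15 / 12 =-5 / 4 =-1.25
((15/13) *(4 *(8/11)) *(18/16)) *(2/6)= 180/143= 1.26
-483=-483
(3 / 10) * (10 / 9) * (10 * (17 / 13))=170 / 39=4.36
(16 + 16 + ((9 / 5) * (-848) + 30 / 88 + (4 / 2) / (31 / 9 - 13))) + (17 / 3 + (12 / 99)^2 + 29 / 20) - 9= -700596089 / 468270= -1496.14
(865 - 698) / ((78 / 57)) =3173 / 26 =122.04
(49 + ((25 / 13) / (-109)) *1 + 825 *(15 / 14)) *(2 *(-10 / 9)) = -20563430 / 9919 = -2073.14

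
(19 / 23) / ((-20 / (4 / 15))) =-19 / 1725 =-0.01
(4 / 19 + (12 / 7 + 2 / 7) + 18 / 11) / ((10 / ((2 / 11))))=0.07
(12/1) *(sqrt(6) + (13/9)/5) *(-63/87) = -252 *sqrt(6)/29 - 364/145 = -23.80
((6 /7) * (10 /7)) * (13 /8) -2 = -1 /98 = -0.01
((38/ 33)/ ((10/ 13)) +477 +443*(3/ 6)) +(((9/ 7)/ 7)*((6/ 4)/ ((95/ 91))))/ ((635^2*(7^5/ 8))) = 208208948770475189/ 297442643016750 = 700.00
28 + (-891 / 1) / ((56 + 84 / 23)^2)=52235413 / 1882384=27.75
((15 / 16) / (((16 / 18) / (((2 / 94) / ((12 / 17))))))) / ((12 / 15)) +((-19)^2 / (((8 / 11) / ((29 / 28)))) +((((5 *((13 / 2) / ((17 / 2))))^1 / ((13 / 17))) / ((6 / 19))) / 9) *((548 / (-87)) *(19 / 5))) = 747104973515 / 1582737408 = 472.03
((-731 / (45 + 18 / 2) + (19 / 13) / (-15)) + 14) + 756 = 2654843 / 3510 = 756.37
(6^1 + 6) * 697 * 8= 66912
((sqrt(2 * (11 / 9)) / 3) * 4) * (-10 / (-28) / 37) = 10 * sqrt(22) / 2331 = 0.02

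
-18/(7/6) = -108/7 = -15.43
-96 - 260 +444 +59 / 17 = 1555 / 17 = 91.47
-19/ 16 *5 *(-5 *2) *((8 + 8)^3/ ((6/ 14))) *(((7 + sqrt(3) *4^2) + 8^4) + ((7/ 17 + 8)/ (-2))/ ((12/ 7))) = 27238400 *sqrt(3)/ 3 + 356019294400/ 153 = 2342649590.38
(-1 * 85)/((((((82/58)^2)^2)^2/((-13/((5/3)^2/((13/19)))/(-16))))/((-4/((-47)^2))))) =12934871499932577/6702705935828749820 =0.00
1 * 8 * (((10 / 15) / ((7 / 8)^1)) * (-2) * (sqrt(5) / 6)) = -128 * sqrt(5) / 63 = -4.54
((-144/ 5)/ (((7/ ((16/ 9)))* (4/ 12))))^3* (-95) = 8606711808/ 8575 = 1003698.17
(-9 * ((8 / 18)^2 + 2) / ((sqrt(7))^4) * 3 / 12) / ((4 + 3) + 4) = -89 / 9702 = -0.01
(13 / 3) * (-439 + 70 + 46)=-4199 / 3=-1399.67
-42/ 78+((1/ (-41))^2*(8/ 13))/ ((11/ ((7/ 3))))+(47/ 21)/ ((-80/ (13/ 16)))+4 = 7406780449/ 2153831680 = 3.44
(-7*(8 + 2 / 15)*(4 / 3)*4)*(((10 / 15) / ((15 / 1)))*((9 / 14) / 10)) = -976 / 1125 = -0.87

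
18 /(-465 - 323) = -9 /394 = -0.02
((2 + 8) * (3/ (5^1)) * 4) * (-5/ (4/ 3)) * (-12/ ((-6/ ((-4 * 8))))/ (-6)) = -960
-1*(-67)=67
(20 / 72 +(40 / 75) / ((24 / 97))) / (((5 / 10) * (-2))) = -73 / 30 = -2.43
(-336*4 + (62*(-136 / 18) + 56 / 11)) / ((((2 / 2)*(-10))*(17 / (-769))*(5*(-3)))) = 68797816 / 126225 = 545.04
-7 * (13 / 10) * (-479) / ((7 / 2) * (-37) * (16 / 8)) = -6227 / 370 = -16.83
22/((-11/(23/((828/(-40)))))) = 2.22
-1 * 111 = -111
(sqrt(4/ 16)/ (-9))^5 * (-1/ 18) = 1/ 34012224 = 0.00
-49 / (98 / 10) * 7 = -35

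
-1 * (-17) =17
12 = 12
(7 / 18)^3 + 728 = 4246039 / 5832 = 728.06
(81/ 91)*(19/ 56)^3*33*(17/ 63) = 34631091/ 111867392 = 0.31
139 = 139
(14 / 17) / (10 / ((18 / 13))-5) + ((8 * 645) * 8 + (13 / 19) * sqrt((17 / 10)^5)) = 3757 * sqrt(170) / 19000 + 7017663 / 170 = 41282.95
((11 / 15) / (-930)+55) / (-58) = -767239 / 809100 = -0.95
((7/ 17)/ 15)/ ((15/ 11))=77/ 3825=0.02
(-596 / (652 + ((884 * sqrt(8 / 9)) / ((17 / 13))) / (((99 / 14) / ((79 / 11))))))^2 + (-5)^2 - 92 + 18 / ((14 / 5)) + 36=931103326967559106677419 / 116745860498512017703 - 94342931651150131013064 * sqrt(2) / 16677980071216002529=-24.36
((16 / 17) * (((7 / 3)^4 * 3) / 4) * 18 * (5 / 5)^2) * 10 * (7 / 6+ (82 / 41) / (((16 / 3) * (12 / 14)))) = 924385 / 153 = 6041.73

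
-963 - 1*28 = -991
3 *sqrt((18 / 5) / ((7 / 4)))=4.30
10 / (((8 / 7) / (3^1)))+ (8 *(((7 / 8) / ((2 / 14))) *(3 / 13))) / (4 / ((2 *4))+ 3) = 29.48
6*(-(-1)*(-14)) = -84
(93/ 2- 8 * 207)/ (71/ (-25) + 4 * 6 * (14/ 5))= -80475/ 3218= -25.01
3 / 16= 0.19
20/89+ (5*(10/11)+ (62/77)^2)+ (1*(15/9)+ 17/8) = 116640875/12664344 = 9.21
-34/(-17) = 2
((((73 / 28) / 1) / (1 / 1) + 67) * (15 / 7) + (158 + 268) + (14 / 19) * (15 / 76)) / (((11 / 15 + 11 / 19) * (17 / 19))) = 610592715 / 1246168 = 489.98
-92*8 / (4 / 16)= -2944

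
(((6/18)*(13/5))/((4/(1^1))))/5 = 13/300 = 0.04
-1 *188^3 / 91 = -6644672 / 91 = -73018.37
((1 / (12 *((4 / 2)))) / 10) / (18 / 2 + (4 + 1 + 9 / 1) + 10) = 0.00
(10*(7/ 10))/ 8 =7/ 8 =0.88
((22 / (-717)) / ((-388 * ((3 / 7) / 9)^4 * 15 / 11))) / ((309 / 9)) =7844067 / 23878490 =0.33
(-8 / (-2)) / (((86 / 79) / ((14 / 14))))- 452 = -19278 / 43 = -448.33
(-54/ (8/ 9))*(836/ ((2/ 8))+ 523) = -939681/ 4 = -234920.25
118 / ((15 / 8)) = 944 / 15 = 62.93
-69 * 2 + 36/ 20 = -681/ 5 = -136.20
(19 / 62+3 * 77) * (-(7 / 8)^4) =-34432741 / 253952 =-135.59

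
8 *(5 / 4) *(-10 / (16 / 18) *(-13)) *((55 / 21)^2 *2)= 983125 / 49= 20063.78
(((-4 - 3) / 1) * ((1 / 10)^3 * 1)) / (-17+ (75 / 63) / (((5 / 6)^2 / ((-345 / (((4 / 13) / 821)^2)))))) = 49 / 29474970497750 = 0.00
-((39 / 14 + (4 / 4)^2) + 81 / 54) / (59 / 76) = -2812 / 413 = -6.81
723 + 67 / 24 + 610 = 32059 / 24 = 1335.79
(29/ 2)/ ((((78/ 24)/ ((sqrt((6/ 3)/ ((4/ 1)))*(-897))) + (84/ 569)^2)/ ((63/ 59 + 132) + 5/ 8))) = 13235677020625616463*sqrt(2)/ 845574430399784 + 9951746283477426456/ 105696803799973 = 116290.23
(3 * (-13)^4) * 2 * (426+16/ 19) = 73146224.21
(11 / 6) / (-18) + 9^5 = 6377281 / 108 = 59048.90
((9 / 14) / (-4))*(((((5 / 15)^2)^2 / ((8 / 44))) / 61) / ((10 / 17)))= -187 / 614880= -0.00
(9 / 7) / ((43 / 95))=855 / 301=2.84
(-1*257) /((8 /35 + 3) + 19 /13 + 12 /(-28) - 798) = 0.32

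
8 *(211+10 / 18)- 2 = 15214 / 9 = 1690.44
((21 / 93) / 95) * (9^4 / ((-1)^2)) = 45927 / 2945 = 15.59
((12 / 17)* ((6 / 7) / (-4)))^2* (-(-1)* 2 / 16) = 81 / 28322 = 0.00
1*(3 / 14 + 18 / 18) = 1.21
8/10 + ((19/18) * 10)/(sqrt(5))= 4/5 + 19 * sqrt(5)/9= 5.52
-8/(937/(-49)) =0.42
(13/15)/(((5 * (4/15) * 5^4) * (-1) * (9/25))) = -13/4500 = -0.00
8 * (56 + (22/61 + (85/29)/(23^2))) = 450.93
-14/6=-7/3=-2.33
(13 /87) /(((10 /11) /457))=65351 /870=75.12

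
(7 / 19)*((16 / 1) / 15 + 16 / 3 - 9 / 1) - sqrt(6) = -sqrt(6) - 91 / 95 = -3.41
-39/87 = -13/29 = -0.45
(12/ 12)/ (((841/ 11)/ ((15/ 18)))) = 55/ 5046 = 0.01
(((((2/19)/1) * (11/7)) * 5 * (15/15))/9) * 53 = 5830/1197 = 4.87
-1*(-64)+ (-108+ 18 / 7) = -290 / 7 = -41.43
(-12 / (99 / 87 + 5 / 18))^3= -245784927744 / 403583419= -609.01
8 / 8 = 1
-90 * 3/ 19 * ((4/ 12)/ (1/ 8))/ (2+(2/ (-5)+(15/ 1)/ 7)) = -25200/ 2489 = -10.12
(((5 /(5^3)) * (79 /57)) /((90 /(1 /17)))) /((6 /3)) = 79 /4360500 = 0.00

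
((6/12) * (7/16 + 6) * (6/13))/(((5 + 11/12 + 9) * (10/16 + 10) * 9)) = 206/197795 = 0.00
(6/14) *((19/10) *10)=57/7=8.14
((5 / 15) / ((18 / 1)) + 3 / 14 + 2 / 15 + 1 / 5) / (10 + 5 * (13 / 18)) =214 / 5145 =0.04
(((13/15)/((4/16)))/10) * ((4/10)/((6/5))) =26/225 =0.12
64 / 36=16 / 9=1.78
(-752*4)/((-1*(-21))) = -143.24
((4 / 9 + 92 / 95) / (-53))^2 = 1459264 / 2053449225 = 0.00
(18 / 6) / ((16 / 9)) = 27 / 16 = 1.69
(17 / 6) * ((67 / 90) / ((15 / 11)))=12529 / 8100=1.55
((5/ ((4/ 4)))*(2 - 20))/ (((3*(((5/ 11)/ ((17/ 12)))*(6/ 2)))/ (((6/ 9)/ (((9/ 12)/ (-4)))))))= 2992/ 27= 110.81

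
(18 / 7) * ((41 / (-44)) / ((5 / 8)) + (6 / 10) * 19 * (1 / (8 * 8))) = -41589 / 12320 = -3.38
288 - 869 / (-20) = 6629 / 20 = 331.45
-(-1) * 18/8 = 9/4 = 2.25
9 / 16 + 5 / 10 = 17 / 16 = 1.06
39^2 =1521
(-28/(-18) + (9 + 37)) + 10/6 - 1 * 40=83/9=9.22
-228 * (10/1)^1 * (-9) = 20520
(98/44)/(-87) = -49/1914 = -0.03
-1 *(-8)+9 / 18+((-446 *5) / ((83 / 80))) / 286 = 23373 / 23738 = 0.98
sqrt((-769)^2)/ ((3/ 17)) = 13073/ 3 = 4357.67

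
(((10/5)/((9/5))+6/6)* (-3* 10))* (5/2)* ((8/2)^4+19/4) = -495425/12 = -41285.42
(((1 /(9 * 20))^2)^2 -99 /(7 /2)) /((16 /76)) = -3949197119867 /29393280000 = -134.36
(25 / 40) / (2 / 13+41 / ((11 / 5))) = 715 / 21496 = 0.03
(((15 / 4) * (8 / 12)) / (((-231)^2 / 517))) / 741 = 235 / 7189182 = 0.00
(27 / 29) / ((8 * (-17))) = -27 / 3944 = -0.01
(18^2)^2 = 104976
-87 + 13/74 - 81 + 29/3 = -35111/222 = -158.16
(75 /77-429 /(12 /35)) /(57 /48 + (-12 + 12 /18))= 4621020 /37499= 123.23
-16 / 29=-0.55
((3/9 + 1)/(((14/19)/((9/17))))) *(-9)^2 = 9234/119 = 77.60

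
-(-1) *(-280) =-280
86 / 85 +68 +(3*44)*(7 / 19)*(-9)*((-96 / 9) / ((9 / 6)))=5138014 / 1615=3181.43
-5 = -5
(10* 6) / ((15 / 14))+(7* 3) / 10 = 581 / 10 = 58.10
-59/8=-7.38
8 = 8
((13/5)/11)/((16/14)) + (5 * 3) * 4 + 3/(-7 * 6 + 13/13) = 1084811/18040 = 60.13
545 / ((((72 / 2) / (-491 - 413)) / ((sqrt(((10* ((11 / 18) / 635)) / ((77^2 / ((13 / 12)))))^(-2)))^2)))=-747988490386478880 / 169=-4425967398736561.42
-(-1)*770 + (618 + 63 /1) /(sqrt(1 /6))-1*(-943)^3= 681*sqrt(6) + 838562577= 838564245.10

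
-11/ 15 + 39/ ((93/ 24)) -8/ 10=3967/ 465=8.53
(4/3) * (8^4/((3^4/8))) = 131072/243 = 539.39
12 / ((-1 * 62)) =-6 / 31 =-0.19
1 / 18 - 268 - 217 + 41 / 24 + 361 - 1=-8873 / 72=-123.24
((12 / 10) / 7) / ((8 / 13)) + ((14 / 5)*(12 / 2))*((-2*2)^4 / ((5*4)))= 150723 / 700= 215.32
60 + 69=129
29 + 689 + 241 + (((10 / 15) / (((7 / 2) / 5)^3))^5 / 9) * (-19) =9349217424333282019 / 10382917022245341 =900.44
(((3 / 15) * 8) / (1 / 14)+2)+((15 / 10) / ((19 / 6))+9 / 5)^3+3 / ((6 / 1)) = 62852667 / 1714750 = 36.65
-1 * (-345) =345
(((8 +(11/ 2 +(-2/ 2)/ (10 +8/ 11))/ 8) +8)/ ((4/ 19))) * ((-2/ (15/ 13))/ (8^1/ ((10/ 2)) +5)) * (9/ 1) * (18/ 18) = -1944137/ 10384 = -187.22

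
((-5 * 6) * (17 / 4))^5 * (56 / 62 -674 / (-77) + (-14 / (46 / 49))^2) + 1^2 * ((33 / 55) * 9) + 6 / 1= -1579685243337538402623 / 202035680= -7818842906052.72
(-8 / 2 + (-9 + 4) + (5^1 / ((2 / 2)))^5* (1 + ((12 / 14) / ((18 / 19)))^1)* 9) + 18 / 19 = 7123929 / 133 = 53563.38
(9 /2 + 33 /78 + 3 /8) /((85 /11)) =6061 /8840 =0.69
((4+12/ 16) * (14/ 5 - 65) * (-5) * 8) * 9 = 106362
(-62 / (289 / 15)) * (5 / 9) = -1550 / 867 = -1.79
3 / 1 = 3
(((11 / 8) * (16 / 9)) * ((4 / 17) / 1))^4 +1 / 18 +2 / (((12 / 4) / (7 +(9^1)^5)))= 43148957533529 / 1095962562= 39370.83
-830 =-830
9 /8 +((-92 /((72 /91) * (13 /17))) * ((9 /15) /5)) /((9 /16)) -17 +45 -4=-39493 /5400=-7.31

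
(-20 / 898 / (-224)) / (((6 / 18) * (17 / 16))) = 15 / 53431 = 0.00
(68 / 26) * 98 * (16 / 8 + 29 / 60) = 124117 / 195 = 636.50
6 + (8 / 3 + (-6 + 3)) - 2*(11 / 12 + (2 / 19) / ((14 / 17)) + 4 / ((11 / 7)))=-13283 / 8778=-1.51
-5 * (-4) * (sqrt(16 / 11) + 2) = 80 * sqrt(11) / 11 + 40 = 64.12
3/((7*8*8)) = 3/448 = 0.01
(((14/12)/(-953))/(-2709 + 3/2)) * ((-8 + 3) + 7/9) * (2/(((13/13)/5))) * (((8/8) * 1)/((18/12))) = -56/4400001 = -0.00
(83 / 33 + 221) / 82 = 3688 / 1353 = 2.73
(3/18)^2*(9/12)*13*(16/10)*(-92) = -598/15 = -39.87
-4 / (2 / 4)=-8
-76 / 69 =-1.10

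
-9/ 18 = -1/ 2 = -0.50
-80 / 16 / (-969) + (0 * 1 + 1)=974 / 969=1.01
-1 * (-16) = 16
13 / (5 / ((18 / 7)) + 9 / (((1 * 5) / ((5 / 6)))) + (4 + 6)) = 117 / 121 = 0.97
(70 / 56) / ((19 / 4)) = 5 / 19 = 0.26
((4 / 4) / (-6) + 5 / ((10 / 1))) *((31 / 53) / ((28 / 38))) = 589 / 2226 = 0.26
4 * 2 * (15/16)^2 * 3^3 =6075/32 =189.84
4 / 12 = 1 / 3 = 0.33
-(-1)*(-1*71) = -71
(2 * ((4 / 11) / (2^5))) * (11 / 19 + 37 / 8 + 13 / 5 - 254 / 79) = 275509 / 2641760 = 0.10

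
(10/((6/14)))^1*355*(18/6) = 24850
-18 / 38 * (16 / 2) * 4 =-288 / 19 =-15.16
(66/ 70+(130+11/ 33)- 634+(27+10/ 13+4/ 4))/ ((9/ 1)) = -646948/ 12285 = -52.66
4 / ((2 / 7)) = 14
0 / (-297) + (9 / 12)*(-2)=-3 / 2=-1.50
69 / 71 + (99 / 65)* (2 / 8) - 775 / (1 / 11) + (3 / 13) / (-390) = -409101009 / 47996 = -8523.65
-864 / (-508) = 216 / 127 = 1.70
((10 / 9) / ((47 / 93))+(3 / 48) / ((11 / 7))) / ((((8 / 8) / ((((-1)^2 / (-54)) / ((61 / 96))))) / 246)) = -4554854 / 283833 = -16.05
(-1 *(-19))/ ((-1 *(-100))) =19/ 100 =0.19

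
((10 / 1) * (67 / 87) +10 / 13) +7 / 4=46237 / 4524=10.22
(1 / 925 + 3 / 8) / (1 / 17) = 47311 / 7400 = 6.39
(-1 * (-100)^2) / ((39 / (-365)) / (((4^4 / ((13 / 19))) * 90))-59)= 532608000000 / 3142387369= 169.49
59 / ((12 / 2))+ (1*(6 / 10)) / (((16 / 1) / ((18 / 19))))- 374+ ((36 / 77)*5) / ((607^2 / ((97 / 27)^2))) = -635952153111349 / 1746492473880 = -364.13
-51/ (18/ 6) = -17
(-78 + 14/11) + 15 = -679/11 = -61.73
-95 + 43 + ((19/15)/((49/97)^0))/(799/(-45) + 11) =-835/16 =-52.19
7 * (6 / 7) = 6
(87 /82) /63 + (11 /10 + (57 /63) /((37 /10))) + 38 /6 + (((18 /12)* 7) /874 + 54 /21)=2861746253 /278430180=10.28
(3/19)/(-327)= -1/2071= -0.00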